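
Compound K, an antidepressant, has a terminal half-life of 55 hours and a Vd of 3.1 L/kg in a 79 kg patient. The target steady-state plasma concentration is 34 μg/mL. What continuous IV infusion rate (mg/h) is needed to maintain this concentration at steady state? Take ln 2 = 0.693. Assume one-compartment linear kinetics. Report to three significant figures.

105 mg/h

Total Vd = 3.1 × 79 = 244.9 L
CL = ln 2 · Vd / t½ = 0.693 × 244.9 / 55 = 3.086 L/h
Infusion rate = CL × Css = 3.086 × 34 = 104.9 mg/h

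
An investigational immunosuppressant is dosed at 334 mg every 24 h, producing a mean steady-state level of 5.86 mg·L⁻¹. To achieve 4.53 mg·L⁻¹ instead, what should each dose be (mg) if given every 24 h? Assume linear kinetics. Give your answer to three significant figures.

258 mg

For first-order elimination, Css ∝ F·D/(CL·τ); F and CL are unchanged, so Css ∝ D/τ.
D₂ = D₁ × (Css,target / Css,current) = 334 × 4.53/5.86 = 258.2 mg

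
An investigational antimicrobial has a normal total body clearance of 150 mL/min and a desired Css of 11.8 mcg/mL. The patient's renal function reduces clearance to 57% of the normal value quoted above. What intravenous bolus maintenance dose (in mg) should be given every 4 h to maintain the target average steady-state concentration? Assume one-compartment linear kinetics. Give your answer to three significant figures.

242 mg

Convert clearance: 150 mL/min × 60 min/h ÷ 1000 mL/L = 9.000 L/h
Patient clearance = 0.57 × 9.000 = 5.130 L/h
D = CL × Css × τ = 5.130 × 11.8 × 4 = 242.1 mg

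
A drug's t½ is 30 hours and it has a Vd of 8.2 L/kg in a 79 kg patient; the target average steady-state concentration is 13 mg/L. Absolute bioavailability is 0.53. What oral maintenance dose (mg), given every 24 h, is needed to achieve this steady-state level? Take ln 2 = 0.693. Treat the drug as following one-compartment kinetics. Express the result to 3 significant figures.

8810 mg

Vd(total) = 79 kg × 8.2 L/kg = 647.8 L
CL = 0.693 × Vd / t½ = 0.693 × 647.8 / 30 = 14.96 L/h
D = CL × Css × τ / F = 14.96 × 13 × 24 / 0.53 = 8807 mg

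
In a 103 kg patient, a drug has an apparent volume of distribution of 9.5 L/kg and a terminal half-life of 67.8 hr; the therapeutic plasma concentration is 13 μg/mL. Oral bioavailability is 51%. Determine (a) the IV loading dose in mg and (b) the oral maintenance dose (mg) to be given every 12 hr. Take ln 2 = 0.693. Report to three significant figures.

(a) 12700 mg; (b) 3060 mg

Total Vd = 9.5 × 103 = 978.5 L
LD = Vd × C = 978.5 × 13 = 12720 mg
CL = 0.693 × Vd / t½ = 0.693 × 978.5 / 67.8 = 10.00 L/h
D = CL × Css × τ / F = 10.00 × 13 × 12 / 0.51 = 3059 mg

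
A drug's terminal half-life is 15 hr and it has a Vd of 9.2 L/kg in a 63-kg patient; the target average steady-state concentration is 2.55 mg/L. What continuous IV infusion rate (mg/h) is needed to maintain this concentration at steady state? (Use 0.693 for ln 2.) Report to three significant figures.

Total Vd = 9.2 × 63 = 579.6 L
k = 0.693/15 = 0.04620 h⁻¹, so CL = k·Vd = 0.04620 × 579.6 = 26.78 L/h
Infusion rate = CL × Css = 26.78 × 2.55 = 68.29 mg/h

68.3 mg/h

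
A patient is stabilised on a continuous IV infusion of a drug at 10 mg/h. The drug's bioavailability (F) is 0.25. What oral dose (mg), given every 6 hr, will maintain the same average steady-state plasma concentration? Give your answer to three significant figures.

240 mg

To maintain the same Css, the systemic dosing rate must be unchanged: F·D/τ = infusion rate.
D = rate × τ / F = 10 × 6 / 0.25 = 240.0 mg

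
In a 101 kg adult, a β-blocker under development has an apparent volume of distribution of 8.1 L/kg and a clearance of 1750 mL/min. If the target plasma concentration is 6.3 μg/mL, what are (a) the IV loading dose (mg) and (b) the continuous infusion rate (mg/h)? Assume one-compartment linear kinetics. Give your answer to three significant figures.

(a) 5150 mg; (b) 662 mg/h

Vd(total) = 101 kg × 8.1 L/kg = 818.1 L
Loading dose = Vd × C = 818.1 × 6.3 = 5154 mg
CL = 1750 mL/min × 60/1000 = 105.0 L/h
Infusion rate = 105.0 L/h × 6.3 mg/L = 661.5 mg/h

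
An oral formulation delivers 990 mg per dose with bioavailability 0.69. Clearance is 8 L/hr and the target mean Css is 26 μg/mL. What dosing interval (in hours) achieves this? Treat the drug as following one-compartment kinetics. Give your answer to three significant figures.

F·D/τ = CL·Css → τ = F·D / (CL·Css).
τ = 0.69 × 990 / (8 × 26) = 3.284 h

3.28 h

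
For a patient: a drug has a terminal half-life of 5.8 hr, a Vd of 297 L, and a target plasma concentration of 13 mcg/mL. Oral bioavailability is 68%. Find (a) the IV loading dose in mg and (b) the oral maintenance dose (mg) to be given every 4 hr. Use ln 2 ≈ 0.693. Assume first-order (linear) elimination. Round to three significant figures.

LD = Vd × C = 297.0 × 13 = 3861 mg
CL = 0.693 × Vd / t½ = 0.693 × 297.0 / 5.8 = 35.49 L/h
D = CL × Css × τ / F = 35.49 × 13 × 4 / 0.68 = 2714 mg

(a) 3860 mg; (b) 2710 mg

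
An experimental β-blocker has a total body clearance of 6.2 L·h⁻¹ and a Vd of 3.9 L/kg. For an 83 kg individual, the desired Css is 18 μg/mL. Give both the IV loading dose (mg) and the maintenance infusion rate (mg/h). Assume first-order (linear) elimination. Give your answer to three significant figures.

(a) 5830 mg; (b) 112 mg/h

Vd = 3.9 L/kg × 83 kg = 323.7 L
LD = Vd · C_target = 323.7 × 18 = 5827 mg
Infusion rate = 6.200 L/h × 18 mg/L = 111.6 mg/h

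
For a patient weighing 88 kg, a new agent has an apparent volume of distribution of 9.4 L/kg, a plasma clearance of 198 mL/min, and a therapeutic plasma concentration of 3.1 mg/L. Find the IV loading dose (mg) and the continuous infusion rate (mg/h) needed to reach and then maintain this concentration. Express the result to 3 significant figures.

Vd = 9.4 L/kg × 88 kg = 827.2 L
LD = Vd · C_target = 827.2 × 3.1 = 2564 mg
Convert clearance: 198 mL/min × 60 min/h ÷ 1000 mL/L = 11.88 L/h
Maintenance infusion rate = CL × Css = 11.88 × 3.1 = 36.83 mg/h

(a) 2560 mg; (b) 36.8 mg/h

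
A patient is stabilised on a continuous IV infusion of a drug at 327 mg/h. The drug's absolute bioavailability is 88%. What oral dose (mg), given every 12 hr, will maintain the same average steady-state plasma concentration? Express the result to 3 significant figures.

To maintain the same Css, the systemic dosing rate must be unchanged: F·D/τ = infusion rate.
D = rate × τ / F = 327 × 12 / 0.88 = 4459 mg

4460 mg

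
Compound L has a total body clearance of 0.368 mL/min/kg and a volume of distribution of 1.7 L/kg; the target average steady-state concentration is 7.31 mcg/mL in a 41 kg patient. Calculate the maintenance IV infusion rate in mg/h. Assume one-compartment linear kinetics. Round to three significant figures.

CL = 0.368 mL/min/kg × 41 kg = 15.09 mL/min = 15.09 × 60/1000 = 0.9054 L/h
Rate = CL × Css = 0.9054 × 7.31 = 6.618 mg/h

6.62 mg/h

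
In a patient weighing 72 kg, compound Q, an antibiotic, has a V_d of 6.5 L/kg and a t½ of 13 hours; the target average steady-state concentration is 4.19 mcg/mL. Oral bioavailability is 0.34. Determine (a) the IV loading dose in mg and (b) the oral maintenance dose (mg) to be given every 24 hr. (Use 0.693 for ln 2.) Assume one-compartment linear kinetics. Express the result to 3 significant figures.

Total Vd = 6.5 × 72 = 468.0 L
LD = Vd × C = 468.0 × 4.19 = 1961 mg
CL = 0.693 × Vd / t½ = 0.693 × 468.0 / 13 = 24.95 L/h
D = CL × Css × τ / F = 24.95 × 4.19 × 24 / 0.34 = 7379 mg

(a) 1960 mg; (b) 7380 mg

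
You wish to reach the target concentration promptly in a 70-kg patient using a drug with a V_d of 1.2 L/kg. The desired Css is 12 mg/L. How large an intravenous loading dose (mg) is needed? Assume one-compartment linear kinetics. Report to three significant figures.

Vd = 1.2 L/kg × 70 kg = 84.00 L
The loading dose fills Vd to the target concentration.
LD = Vd × C = 84.00 × 12.00 = 1008 mg

1010 mg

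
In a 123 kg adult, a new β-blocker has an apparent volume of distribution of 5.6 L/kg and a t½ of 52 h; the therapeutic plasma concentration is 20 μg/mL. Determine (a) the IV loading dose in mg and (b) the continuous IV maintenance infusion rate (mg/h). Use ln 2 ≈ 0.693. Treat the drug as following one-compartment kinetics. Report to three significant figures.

Vd = 5.6 L/kg × 123 kg = 688.8 L
LD = Vd × C = 688.8 × 20 = 13780 mg
CL = 0.693 × Vd / t½ = 0.693 × 688.8 / 52 = 9.180 L/h
Infusion rate = CL × Css = 9.180 × 20 = 183.6 mg/h

(a) 13800 mg; (b) 184 mg/h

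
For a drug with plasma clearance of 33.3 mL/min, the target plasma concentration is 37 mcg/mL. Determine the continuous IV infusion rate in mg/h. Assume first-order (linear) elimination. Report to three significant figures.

CL = 33.3 mL/min × 60/1000 = 1.998 L/h
R₀ = 1.998 × 37 = 73.93 mg/h

73.9 mg/h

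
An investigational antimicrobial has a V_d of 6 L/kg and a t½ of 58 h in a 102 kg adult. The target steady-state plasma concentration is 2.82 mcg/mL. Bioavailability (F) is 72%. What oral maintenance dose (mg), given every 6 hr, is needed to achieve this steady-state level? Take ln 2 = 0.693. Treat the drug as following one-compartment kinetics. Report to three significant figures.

172 mg

Vd = 6 L/kg × 102 kg = 612.0 L
k = 0.693/58 = 0.01195 h⁻¹, so CL = k·Vd = 0.01195 × 612.0 = 7.313 L/h
D = CL × Css × τ / F = 7.313 × 2.82 × 6 / 0.72 = 171.9 mg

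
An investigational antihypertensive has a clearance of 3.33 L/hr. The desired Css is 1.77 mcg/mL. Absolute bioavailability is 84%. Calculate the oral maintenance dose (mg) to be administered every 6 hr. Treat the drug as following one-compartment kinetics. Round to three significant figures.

D = CL × Css × τ / F = 3.330 × 1.77 × 6 / 0.84 = 42.10 mg

42.1 mg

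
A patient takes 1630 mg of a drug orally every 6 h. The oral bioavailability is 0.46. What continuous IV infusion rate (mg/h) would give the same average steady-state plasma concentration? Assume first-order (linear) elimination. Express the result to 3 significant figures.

Equivalent systemic input: infusion rate = F·D/τ.
Rate = 0.46 × 1630 / 6 = 125.0 mg/h

125 mg/h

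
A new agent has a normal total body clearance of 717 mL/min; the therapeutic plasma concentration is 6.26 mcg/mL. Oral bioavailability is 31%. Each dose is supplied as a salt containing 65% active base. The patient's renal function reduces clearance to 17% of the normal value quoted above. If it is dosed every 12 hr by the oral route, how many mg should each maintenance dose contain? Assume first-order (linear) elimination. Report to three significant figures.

2730 mg

CL = 717 mL/min × 60/1000 = 43.02 L/h
Patient clearance = 0.17 × 43.02 = 7.313 L/h
At steady state, dose per interval replaces the amount cleared in that interval: F·S·D/τ = CL·Css.
D = CL × Css × τ / F / S = 7.313 × 6.26 × 12 / 0.31 / 0.65 = 2726 mg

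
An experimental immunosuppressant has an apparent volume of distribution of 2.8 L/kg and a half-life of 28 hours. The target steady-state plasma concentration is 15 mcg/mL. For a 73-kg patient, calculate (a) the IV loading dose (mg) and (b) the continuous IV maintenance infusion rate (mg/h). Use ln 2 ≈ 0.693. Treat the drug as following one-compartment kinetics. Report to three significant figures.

Total Vd = 2.8 × 73 = 204.4 L
LD = Vd × C = 204.4 × 15 = 3066 mg
CL = 0.693 × Vd / t½ = 0.693 × 204.4 / 28 = 5.059 L/h
Infusion rate = CL × Css = 5.059 × 15 = 75.89 mg/h

(a) 3070 mg; (b) 75.9 mg/h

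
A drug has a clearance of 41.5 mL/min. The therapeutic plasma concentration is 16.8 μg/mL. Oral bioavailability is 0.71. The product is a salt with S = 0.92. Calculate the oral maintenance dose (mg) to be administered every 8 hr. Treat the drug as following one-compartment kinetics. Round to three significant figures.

CL = 41.5 mL/min = 41.5 × 0.06 = 2.490 L/h
D = CL × Css × τ / F / S = 2.490 × 16.8 × 8 / 0.71 / 0.92 = 512.3 mg

512 mg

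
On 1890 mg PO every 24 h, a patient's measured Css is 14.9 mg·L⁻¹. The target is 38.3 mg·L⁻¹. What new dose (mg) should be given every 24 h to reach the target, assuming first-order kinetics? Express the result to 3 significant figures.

4860 mg

For first-order elimination, Css ∝ F·D/(CL·τ); F and CL are unchanged, so Css ∝ D/τ.
D₂ = D₁ × (Css,target / Css,current) = 1890 × 38.3/14.9 = 4858 mg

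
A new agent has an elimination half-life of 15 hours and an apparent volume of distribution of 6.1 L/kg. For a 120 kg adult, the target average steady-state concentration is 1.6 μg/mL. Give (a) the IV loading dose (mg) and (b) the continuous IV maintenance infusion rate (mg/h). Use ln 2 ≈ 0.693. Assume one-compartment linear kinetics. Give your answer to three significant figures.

Vd = 6.1 L/kg × 120 kg = 732.0 L
LD = Vd × C = 732.0 × 1.6 = 1171 mg
CL = 0.693 × Vd / t½ = 0.693 × 732.0 / 15 = 33.82 L/h
Infusion rate = CL × Css = 33.82 × 1.6 = 54.11 mg/h

(a) 1170 mg; (b) 54.1 mg/h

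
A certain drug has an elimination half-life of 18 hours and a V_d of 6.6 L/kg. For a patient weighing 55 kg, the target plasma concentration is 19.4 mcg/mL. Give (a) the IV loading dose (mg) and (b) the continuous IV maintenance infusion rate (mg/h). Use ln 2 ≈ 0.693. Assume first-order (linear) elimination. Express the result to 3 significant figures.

Total Vd = 6.6 × 55 = 363.0 L
LD = Vd × C = 363.0 × 19.4 = 7042 mg
CL = 0.693 × Vd / t½ = 0.693 × 363.0 / 18 = 13.98 L/h
Infusion rate = CL × Css = 13.98 × 19.4 = 271.2 mg/h

(a) 7040 mg; (b) 271 mg/h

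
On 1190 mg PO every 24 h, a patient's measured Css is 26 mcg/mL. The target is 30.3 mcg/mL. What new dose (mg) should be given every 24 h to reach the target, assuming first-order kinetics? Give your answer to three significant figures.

With linear kinetics, Css is proportional to dose rate (D/τ) at fixed clearance.
D₂ = D₁ × (Css,target / Css,current) = 1190 × 30.3/26 = 1387 mg

1390 mg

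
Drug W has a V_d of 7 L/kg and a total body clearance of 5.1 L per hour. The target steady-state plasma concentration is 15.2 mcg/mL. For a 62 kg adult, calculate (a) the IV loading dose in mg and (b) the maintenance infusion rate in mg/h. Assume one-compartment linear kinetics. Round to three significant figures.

Vd = 7 L/kg × 62 kg = 434.0 L
LD = Vd · C_target = 434.0 × 15.2 = 6597 mg
Infusion rate = 5.100 L/h × 15.2 mg/L = 77.52 mg/h

(a) 6600 mg; (b) 77.5 mg/h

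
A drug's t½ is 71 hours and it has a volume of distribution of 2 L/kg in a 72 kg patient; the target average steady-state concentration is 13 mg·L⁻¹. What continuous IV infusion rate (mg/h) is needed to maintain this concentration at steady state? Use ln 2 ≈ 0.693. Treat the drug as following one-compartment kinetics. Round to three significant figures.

18.3 mg/h

Vd(total) = 72 kg × 2 L/kg = 144.0 L
k = 0.693/71 = 0.009761 h⁻¹, so CL = k·Vd = 0.009761 × 144.0 = 1.406 L/h
Infusion rate = CL × Css = 1.406 × 13 = 18.28 mg/h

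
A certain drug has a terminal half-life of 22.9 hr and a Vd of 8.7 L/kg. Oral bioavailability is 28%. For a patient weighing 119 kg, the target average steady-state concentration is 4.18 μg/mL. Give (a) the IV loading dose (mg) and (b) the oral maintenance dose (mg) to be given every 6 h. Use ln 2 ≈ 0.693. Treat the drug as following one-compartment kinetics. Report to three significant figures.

Total Vd = 8.7 × 119 = 1035 L
LD = Vd × C = 1035 × 4.18 = 4326 mg
CL = 0.693 × Vd / t½ = 0.693 × 1035 / 22.9 = 31.32 L/h
D = CL × Css × τ / F = 31.32 × 4.18 × 6 / 0.28 = 2805 mg

(a) 4330 mg; (b) 2810 mg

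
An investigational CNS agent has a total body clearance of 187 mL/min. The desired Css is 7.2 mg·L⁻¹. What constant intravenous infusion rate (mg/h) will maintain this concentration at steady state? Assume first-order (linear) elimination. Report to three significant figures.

Convert clearance: 187 mL/min × 60 min/h ÷ 1000 mL/L = 11.22 L/h
Infusion rate = CL · Css = 11.22 L/h × 7.2 mg/L = 80.78 mg/h

80.8 mg/h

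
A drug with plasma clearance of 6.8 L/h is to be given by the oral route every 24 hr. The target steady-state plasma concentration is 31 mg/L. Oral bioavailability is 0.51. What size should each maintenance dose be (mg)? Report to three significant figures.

D = CL × Css × τ / F = 6.800 × 31 × 24 / 0.51 = 9920 mg

9920 mg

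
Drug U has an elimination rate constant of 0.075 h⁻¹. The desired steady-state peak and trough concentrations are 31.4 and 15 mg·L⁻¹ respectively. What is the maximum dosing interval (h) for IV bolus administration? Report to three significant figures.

9.85 h

Between IV bolus doses, concentration decays as C = C₀·e^(−kτ), so C_peak/C_trough = e^(kτ).
τ_max = ln(C_peak/C_trough) / k = ln(31.4/15) / 0.07500 = 0.7388 / 0.07500 = 9.851 h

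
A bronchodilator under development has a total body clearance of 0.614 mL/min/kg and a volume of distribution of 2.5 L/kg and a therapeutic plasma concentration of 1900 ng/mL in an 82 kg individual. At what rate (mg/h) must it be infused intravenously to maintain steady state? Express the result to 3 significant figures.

CL = 0.614 mL/min/kg × 82 kg = 50.35 mL/min = 50.35 × 60/1000 = 3.021 L/h
C = 1900 ng/mL = 1.900 mg/L
Infusion rate = CL · Css = 3.021 L/h × 1.9 mg/L = 5.740 mg/h

5.74 mg/h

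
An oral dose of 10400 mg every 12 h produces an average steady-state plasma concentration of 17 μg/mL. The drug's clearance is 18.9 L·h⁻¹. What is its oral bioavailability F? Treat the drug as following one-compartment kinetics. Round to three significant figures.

F·D/τ = CL·Css at steady state → F = CL·Css·τ / D.
F = 18.9 × 17 × 12 / 10400 = 0.371

0.371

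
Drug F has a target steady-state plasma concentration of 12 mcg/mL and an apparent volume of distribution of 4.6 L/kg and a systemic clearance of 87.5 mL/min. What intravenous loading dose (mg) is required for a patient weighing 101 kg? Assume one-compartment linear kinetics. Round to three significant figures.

Total Vd = 4.6 × 101 = 464.6 L
LD is governed by Vd — clearance does not enter the loading-dose calculation.
LD = Vd × C = 464.6 × 12.00 = 5575 mg

5580 mg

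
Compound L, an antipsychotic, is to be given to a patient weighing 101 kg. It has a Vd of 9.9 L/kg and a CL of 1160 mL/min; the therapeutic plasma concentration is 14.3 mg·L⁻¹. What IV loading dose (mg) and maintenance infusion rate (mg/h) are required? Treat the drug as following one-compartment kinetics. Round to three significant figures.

(a) 14300 mg; (b) 995 mg/h

Vd = 9.9 L/kg × 101 kg = 999.9 L
Loading dose = Vd × C = 999.9 × 14.3 = 14300 mg
CL = 1160 mL/min = 1160 × 0.06 = 69.60 L/h
Infusion rate = 69.60 L/h × 14.3 mg/L = 995.3 mg/h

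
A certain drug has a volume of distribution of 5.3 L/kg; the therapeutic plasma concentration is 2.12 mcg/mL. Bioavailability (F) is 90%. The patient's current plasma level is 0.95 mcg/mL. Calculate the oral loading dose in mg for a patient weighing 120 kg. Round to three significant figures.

827 mg

Vd = 5.3 L/kg × 120 kg = 636.0 L
Concentration deficit ΔC = 2.12 − 0.95 = 1.170 mg/L
LD = Vd × ΔC / F = 636.0 × 1.170 / 0.9 = 826.8 mg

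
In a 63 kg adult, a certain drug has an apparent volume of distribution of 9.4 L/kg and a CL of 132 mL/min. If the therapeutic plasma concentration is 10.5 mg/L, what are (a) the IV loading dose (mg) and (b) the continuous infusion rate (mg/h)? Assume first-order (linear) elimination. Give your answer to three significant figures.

Vd = 9.4 L/kg × 63 kg = 592.2 L
Loading: fill Vd to C_target → 592.2 L × 10.5 mg/L = 6218 mg
CL = 132 mL/min = 132 × 0.06 = 7.920 L/h
Infusion rate = 7.920 L/h × 10.5 mg/L = 83.16 mg/h

(a) 6220 mg; (b) 83.2 mg/h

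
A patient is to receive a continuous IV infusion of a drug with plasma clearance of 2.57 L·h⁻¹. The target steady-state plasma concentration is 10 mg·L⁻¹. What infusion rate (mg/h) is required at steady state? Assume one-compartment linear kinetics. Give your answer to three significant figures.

At steady state, infusion rate equals elimination rate: rate in = CL × Css.
R₀ = 2.570 × 10 = 25.70 mg/h

25.7 mg/h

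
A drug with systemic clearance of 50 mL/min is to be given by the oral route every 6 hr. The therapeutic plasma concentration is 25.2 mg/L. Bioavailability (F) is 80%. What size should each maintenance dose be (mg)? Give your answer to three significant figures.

Convert clearance: 50 mL/min × 60 min/h ÷ 1000 mL/L = 3.000 L/h
At steady state, dose per interval replaces the amount cleared in that interval: F·D/τ = CL·Css.
D = CL × Css × τ / F = 3.000 × 25.2 × 6 / 0.8 = 567.0 mg

567 mg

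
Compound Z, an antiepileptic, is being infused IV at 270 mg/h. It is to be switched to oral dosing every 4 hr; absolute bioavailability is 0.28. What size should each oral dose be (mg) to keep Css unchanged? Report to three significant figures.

To maintain the same Css, the systemic dosing rate must be unchanged: F·D/τ = infusion rate.
D = rate × τ / F = 270 × 4 / 0.28 = 3857 mg

3860 mg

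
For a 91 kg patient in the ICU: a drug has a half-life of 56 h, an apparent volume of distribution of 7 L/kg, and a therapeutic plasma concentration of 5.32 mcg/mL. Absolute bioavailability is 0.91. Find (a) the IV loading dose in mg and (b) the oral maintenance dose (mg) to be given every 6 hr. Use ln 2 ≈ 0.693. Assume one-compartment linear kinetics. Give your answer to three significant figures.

(a) 3390 mg; (b) 277 mg

Vd(total) = 91 kg × 7 L/kg = 637.0 L
LD = Vd × C = 637.0 × 5.32 = 3389 mg
CL = 0.693 × Vd / t½ = 0.693 × 637.0 / 56 = 7.883 L/h
D = CL × Css × τ / F = 7.883 × 5.32 × 6 / 0.91 = 276.5 mg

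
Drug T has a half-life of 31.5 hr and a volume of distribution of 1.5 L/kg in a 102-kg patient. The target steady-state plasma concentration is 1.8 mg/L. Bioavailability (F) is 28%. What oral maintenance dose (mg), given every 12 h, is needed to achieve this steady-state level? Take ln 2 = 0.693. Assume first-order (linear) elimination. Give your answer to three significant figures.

Vd = 1.5 L/kg × 102 kg = 153.0 L
CL = ln 2 · Vd / t½ = 0.693 × 153.0 / 31.5 = 3.366 L/h
D = CL × Css × τ / F = 3.366 × 1.8 × 12 / 0.28 = 259.7 mg

260 mg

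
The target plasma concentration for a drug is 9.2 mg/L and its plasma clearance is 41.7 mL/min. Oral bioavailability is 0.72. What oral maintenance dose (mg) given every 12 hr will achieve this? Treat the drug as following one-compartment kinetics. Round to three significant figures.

CL = 41.7 mL/min × 60/1000 = 2.502 L/h
D = CL × Css × τ / F = 2.502 × 9.2 × 12 / 0.72 = 383.6 mg

384 mg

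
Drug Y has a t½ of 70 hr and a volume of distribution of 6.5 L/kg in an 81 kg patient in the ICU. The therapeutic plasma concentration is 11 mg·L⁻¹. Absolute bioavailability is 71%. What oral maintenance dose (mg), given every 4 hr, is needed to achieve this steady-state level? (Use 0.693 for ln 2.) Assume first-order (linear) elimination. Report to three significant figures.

323 mg

Vd(total) = 81 kg × 6.5 L/kg = 526.5 L
CL = ln 2 · Vd / t½ = 0.693 × 526.5 / 70 = 5.212 L/h
D = CL × Css × τ / F = 5.212 × 11 × 4 / 0.71 = 323.0 mg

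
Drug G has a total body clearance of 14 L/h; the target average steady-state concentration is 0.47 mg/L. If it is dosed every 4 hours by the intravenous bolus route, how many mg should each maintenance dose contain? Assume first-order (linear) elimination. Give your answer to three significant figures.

26.3 mg

At steady state, dose per interval replaces the amount cleared in that interval: D/τ = CL·Css.
D = CL × Css × τ = 14.00 × 0.47 × 4 = 26.32 mg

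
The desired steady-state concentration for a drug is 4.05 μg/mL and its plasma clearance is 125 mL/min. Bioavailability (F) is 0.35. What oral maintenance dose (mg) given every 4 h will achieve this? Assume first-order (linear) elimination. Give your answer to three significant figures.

CL = 125 mL/min × 60/1000 = 7.500 L/h
D = CL × Css × τ / F = 7.500 × 4.05 × 4 / 0.35 = 347.1 mg

347 mg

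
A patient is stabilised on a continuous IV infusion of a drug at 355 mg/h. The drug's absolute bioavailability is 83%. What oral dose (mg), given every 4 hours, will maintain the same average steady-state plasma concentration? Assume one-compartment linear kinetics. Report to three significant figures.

1710 mg

To maintain the same Css, the systemic dosing rate must be unchanged: F·D/τ = infusion rate.
D = rate × τ / F = 355 × 4 / 0.83 = 1711 mg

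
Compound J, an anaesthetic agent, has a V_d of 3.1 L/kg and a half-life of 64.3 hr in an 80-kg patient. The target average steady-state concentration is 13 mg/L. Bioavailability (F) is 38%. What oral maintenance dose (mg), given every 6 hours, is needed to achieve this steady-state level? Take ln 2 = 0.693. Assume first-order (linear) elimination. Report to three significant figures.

549 mg

Total Vd = 3.1 × 80 = 248.0 L
CL = 0.693 × Vd / t½ = 0.693 × 248.0 / 64.3 = 2.673 L/h
D = CL × Css × τ / F = 2.673 × 13 × 6 / 0.38 = 548.7 mg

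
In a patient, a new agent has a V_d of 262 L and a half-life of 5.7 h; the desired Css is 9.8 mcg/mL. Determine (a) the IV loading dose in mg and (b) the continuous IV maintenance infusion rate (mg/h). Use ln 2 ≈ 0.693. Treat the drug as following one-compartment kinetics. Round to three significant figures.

(a) 2570 mg; (b) 312 mg/h

LD = Vd × C = 262.0 × 9.8 = 2568 mg
CL = 0.693 × Vd / t½ = 0.693 × 262.0 / 5.7 = 31.85 L/h
Infusion rate = CL × Css = 31.85 × 9.8 = 312.1 mg/h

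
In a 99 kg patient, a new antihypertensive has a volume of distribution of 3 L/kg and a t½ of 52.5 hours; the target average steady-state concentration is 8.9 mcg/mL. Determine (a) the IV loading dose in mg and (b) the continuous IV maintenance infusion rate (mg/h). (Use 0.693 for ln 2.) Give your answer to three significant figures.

(a) 2640 mg; (b) 34.9 mg/h

Vd = 3 L/kg × 99 kg = 297.0 L
LD = Vd × C = 297.0 × 8.9 = 2643 mg
CL = 0.693 × Vd / t½ = 0.693 × 297.0 / 52.5 = 3.920 L/h
Infusion rate = CL × Css = 3.920 × 8.9 = 34.89 mg/h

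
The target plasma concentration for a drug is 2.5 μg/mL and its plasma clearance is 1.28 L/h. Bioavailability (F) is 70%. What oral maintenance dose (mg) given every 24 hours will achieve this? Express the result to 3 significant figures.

At steady state, dose per interval replaces the amount cleared in that interval: F·D/τ = CL·Css.
D = CL × Css × τ / F = 1.280 × 2.5 × 24 / 0.7 = 109.7 mg

110 mg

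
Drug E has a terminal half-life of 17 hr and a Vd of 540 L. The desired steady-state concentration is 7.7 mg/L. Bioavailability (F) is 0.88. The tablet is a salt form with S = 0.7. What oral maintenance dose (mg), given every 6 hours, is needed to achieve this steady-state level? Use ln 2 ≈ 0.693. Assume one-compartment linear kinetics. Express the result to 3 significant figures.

1650 mg

CL = 0.693 × Vd / t½ = 0.693 × 540.0 / 17 = 22.01 L/h
D = CL × Css × τ / F / S = 22.01 × 7.7 × 6 / 0.88 / 0.7 = 1651 mg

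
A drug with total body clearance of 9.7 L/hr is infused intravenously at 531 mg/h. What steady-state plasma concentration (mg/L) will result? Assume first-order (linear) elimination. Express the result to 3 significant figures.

Css = rate / CL = 531 / 9.700 = 54.74 mg/L

54.7 mg/L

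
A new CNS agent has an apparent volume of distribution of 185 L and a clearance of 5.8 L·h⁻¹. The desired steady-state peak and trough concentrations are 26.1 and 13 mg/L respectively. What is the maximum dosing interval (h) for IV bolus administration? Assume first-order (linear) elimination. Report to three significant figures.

k = CL / Vd = 5.800 / 185.0 = 0.03135 h⁻¹
Between IV bolus doses, concentration decays as C = C₀·e^(−kτ), so C_peak/C_trough = e^(kτ).
τ_max = ln(C_peak/C_trough) / k = ln(26.1/13) / 0.03135 = 0.6970 / 0.03135 = 22.23 h

22.2 h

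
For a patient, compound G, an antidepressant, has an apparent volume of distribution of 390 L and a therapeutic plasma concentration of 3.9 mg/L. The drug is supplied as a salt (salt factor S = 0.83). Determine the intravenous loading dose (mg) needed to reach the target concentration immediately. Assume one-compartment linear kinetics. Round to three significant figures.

1830 mg

LD = Vd × C / S = 390.0 × 3.900 / 0.83 = 1833 mg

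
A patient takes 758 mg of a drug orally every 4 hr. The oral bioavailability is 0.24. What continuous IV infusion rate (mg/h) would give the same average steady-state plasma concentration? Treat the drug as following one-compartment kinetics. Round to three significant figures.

Equivalent systemic input: infusion rate = F·D/τ.
Rate = 0.24 × 758 / 4 = 45.48 mg/h

45.5 mg/h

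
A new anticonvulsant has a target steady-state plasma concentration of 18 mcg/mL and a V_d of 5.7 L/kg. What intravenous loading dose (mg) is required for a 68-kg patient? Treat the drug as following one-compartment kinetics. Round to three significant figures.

Total Vd = 5.7 × 68 = 387.6 L
LD = Vd × C = 387.6 × 18.00 = 6977 mg

6980 mg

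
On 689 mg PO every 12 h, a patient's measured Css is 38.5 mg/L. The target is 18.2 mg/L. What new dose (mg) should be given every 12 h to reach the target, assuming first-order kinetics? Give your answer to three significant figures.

326 mg

With linear kinetics, Css is proportional to dose rate (D/τ) at fixed clearance.
D₂ = D₁ × (Css,target / Css,current) = 689 × 18.2/38.5 = 325.7 mg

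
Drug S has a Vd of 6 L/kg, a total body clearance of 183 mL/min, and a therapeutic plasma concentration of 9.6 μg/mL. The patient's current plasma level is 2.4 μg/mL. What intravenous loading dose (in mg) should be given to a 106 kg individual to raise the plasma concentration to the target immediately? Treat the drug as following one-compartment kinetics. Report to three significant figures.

Vd(total) = 106 kg × 6 L/kg = 636.0 L
Concentration deficit ΔC = 9.6 − 2.4 = 7.200 mg/L
LD = Vd × ΔC = 636.0 × 7.200 = 4579 mg

4580 mg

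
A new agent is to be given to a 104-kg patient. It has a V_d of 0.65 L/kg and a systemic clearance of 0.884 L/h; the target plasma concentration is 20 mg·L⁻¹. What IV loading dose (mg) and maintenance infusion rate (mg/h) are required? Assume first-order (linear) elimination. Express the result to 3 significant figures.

Vd(total) = 104 kg × 0.65 L/kg = 67.60 L
Loading: fill Vd to C_target → 67.60 L × 20 mg/L = 1352 mg
Infusion rate = 0.8840 L/h × 20 mg/L = 17.68 mg/h

(a) 1350 mg; (b) 17.7 mg/h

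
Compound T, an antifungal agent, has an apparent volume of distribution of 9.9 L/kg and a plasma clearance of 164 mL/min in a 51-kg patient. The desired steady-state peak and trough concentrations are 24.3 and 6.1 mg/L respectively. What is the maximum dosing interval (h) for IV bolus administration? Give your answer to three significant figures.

70.9 h

Vd = 9.9 L/kg × 51 kg = 504.9 L
Convert clearance: 164 mL/min × 60 min/h ÷ 1000 mL/L = 9.840 L/h
k = CL / Vd = 9.840 / 504.9 = 0.01949 h⁻¹
Between IV bolus doses, concentration decays as C = C₀·e^(−kτ), so C_peak/C_trough = e^(kτ).
τ_max = ln(C_peak/C_trough) / k = ln(24.3/6.1) / 0.01949 = 1.382 / 0.01949 = 70.91 h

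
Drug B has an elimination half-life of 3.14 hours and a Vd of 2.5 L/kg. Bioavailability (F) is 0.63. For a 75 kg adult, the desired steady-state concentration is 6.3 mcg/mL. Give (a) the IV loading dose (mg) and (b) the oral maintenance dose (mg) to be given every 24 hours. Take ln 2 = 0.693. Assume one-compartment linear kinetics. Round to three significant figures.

Vd = 2.5 L/kg × 75 kg = 187.5 L
LD = Vd × C = 187.5 × 6.3 = 1181 mg
CL = 0.693 × Vd / t½ = 0.693 × 187.5 / 3.14 = 41.38 L/h
D = CL × Css × τ / F = 41.38 × 6.3 × 24 / 0.63 = 9931 mg

(a) 1180 mg; (b) 9930 mg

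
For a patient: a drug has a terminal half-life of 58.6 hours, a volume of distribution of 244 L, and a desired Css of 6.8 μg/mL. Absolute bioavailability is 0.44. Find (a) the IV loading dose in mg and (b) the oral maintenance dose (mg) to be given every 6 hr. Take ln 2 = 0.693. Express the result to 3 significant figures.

(a) 1660 mg; (b) 268 mg

LD = Vd × C = 244.0 × 6.8 = 1659 mg
CL = 0.693 × Vd / t½ = 0.693 × 244.0 / 58.6 = 2.886 L/h
D = CL × Css × τ / F = 2.886 × 6.8 × 6 / 0.44 = 267.6 mg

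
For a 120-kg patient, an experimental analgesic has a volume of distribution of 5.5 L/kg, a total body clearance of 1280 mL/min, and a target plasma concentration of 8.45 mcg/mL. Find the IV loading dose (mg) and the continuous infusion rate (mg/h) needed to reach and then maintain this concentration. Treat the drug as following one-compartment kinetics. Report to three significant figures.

(a) 5580 mg; (b) 649 mg/h

Total Vd = 5.5 × 120 = 660.0 L
Loading: fill Vd to C_target → 660.0 L × 8.45 mg/L = 5577 mg
CL = 1280 mL/min × 60/1000 = 76.80 L/h
Maintenance infusion rate = CL × Css = 76.80 × 8.45 = 649.0 mg/h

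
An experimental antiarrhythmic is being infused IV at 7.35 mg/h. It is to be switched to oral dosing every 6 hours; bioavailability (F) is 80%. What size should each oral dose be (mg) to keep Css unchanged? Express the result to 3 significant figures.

55.1 mg

To maintain the same Css, the systemic dosing rate must be unchanged: F·D/τ = infusion rate.
D = rate × τ / F = 7.35 × 6 / 0.8 = 55.13 mg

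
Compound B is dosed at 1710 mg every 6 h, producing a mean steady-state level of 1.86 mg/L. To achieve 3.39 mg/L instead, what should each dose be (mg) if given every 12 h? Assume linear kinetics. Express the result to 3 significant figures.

With linear kinetics, Css is proportional to dose rate (D/τ) at fixed clearance.
D₂ = D₁ × (Css,target / Css,current) × (τ₂/τ₁) = 1710 × (3.39/1.86) × (12/6) = 6233 mg

6230 mg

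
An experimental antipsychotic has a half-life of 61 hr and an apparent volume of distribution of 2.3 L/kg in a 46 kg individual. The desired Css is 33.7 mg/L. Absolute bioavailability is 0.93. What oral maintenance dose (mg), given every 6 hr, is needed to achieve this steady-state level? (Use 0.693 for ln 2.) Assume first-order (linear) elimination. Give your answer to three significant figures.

Vd(total) = 46 kg × 2.3 L/kg = 105.8 L
k = 0.693/61 = 0.01136 h⁻¹, so CL = k·Vd = 0.01136 × 105.8 = 1.202 L/h
D = CL × Css × τ / F = 1.202 × 33.7 × 6 / 0.93 = 261.3 mg

261 mg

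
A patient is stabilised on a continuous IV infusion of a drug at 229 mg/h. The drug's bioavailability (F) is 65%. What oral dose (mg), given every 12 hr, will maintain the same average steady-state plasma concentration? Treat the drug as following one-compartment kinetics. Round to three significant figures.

4230 mg

To maintain the same Css, the systemic dosing rate must be unchanged: F·D/τ = infusion rate.
D = rate × τ / F = 229 × 12 / 0.65 = 4228 mg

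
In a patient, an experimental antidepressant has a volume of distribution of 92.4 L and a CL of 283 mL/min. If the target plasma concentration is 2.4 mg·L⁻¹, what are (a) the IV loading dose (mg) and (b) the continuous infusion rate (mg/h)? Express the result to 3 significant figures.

LD = Vd · C_target = 92.40 × 2.4 = 221.8 mg
Convert clearance: 283 mL/min × 60 min/h ÷ 1000 mL/L = 16.98 L/h
Maintenance infusion rate = CL × Css = 16.98 × 2.4 = 40.75 mg/h

(a) 222 mg; (b) 40.8 mg/h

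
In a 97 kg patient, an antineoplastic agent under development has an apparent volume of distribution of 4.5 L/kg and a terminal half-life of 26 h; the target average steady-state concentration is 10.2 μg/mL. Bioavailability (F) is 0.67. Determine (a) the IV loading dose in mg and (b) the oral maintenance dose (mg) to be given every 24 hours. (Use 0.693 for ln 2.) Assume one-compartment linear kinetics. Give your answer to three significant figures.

Vd(total) = 97 kg × 4.5 L/kg = 436.5 L
LD = Vd × C = 436.5 × 10.2 = 4452 mg
CL = 0.693 × Vd / t½ = 0.693 × 436.5 / 26 = 11.63 L/h
D = CL × Css × τ / F = 11.63 × 10.2 × 24 / 0.67 = 4249 mg

(a) 4450 mg; (b) 4250 mg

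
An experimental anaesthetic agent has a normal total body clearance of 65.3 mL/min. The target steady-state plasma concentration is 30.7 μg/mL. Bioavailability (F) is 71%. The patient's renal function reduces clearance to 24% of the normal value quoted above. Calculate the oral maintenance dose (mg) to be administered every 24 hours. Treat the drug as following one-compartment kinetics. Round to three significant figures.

976 mg

CL = 65.3 mL/min = 65.3 × 0.06 = 3.918 L/h
Patient clearance = 0.24 × 3.918 = 0.9403 L/h
At steady state, dose per interval replaces the amount cleared in that interval: F·D/τ = CL·Css.
D = CL × Css × τ / F = 0.9403 × 30.7 × 24 / 0.71 = 975.8 mg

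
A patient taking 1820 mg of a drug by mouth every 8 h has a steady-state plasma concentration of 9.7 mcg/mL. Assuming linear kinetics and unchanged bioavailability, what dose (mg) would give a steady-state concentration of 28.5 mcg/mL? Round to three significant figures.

For first-order elimination, Css ∝ F·D/(CL·τ); F and CL are unchanged, so Css ∝ D/τ.
D₂ = D₁ × (Css,target / Css,current) = 1820 × 28.5/9.7 = 5347 mg

5350 mg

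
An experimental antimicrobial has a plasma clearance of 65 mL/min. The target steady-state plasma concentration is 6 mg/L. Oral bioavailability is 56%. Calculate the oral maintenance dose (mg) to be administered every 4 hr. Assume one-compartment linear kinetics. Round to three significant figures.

167 mg

CL = 65 mL/min = 65 × 0.06 = 3.900 L/h
D = CL × Css × τ / F = 3.900 × 6 × 4 / 0.56 = 167.1 mg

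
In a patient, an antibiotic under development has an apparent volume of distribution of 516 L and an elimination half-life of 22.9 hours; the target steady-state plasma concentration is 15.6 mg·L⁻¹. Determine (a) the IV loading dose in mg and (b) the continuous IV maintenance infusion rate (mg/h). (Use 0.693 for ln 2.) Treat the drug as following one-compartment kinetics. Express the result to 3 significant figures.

(a) 8050 mg; (b) 244 mg/h

LD = Vd × C = 516.0 × 15.6 = 8050 mg
CL = 0.693 × Vd / t½ = 0.693 × 516.0 / 22.9 = 15.62 L/h
Infusion rate = CL × Css = 15.62 × 15.6 = 243.7 mg/h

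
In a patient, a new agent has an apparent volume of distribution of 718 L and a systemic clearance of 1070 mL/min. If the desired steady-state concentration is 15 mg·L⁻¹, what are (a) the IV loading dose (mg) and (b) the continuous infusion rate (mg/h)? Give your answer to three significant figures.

Loading: fill Vd to C_target → 718.0 L × 15 mg/L = 10770 mg
CL = 1070 mL/min × 60/1000 = 64.20 L/h
Maintenance infusion rate = CL × Css = 64.20 × 15 = 963.0 mg/h

(a) 10800 mg; (b) 963 mg/h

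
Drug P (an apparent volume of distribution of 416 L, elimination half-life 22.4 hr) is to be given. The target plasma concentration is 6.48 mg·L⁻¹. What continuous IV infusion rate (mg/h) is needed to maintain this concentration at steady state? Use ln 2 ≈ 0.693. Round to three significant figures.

k = 0.693/22.4 = 0.03094 h⁻¹, so CL = k·Vd = 0.03094 × 416.0 = 12.87 L/h
Infusion rate = CL × Css = 12.87 × 6.48 = 83.40 mg/h

83.4 mg/h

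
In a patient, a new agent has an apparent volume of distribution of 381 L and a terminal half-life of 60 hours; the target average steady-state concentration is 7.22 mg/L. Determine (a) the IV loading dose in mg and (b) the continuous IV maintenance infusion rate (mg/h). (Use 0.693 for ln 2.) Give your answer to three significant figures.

LD = Vd × C = 381.0 × 7.22 = 2751 mg
CL = 0.693 × Vd / t½ = 0.693 × 381.0 / 60 = 4.401 L/h
Infusion rate = CL × Css = 4.401 × 7.22 = 31.78 mg/h

(a) 2750 mg; (b) 31.8 mg/h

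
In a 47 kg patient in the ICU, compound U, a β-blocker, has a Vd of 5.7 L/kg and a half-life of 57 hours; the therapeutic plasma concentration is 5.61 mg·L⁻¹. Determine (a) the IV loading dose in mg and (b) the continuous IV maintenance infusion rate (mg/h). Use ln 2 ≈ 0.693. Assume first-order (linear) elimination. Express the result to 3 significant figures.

(a) 1500 mg; (b) 18.3 mg/h

Vd(total) = 47 kg × 5.7 L/kg = 267.9 L
LD = Vd × C = 267.9 × 5.61 = 1503 mg
CL = 0.693 × Vd / t½ = 0.693 × 267.9 / 57 = 3.257 L/h
Infusion rate = CL × Css = 3.257 × 5.61 = 18.27 mg/h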